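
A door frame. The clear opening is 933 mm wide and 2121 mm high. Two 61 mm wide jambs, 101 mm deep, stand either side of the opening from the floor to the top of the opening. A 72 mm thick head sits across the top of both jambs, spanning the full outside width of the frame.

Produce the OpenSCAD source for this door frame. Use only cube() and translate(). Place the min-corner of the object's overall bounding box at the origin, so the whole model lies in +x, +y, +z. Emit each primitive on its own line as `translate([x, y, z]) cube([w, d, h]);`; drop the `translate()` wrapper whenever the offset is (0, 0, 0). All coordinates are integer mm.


cube([61, 101, 2121]);
translate([994, 0, 0]) cube([61, 101, 2121]);
translate([0, 0, 2121]) cube([1055, 101, 72]);


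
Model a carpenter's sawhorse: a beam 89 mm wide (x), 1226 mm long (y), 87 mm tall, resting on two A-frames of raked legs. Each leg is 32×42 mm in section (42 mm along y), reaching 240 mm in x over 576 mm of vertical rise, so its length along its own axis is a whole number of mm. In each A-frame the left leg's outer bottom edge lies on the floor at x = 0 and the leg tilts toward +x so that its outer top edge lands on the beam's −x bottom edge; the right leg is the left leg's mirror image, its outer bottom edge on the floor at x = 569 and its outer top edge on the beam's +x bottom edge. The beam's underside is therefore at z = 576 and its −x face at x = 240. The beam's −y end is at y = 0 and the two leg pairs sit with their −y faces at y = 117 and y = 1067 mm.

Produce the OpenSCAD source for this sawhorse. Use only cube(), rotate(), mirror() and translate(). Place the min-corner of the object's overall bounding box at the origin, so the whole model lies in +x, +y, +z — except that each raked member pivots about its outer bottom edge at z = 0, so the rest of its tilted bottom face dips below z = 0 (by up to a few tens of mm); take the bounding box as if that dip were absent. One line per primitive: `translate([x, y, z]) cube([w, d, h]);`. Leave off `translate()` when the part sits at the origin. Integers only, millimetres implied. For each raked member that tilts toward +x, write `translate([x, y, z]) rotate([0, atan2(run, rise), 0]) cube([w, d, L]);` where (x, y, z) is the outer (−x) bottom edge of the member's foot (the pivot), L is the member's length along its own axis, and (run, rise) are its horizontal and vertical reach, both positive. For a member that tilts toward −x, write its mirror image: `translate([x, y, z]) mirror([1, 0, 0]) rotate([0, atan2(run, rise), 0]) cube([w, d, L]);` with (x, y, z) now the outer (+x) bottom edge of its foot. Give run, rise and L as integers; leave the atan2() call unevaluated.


// leg length = √(240² + 576²) = 624
// right-leg outer foot x = 2·240 + 89 = 569
// beam min-corner = (240, 0, 576)
translate([240, 0, 576]) cube([89, 1226, 87]);
translate([0, 117, 0]) rotate([0, atan2(240, 576), 0]) cube([32, 42, 624]);
translate([569, 117, 0]) mirror([1, 0, 0]) rotate([0, atan2(240, 576), 0]) cube([32, 42, 624]);
translate([0, 1067, 0]) rotate([0, atan2(240, 576), 0]) cube([32, 42, 624]);
translate([569, 1067, 0]) mirror([1, 0, 0]) rotate([0, atan2(240, 576), 0]) cube([32, 42, 624]);


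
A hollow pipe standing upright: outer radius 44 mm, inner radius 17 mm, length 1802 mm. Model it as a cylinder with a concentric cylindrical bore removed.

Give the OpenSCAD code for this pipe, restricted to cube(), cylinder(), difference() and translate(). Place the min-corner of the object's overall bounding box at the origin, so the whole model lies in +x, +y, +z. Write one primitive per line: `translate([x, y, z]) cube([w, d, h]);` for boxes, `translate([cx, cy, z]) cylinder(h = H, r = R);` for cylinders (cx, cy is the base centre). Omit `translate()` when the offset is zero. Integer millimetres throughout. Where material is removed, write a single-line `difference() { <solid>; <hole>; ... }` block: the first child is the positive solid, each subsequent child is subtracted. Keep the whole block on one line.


difference() { translate([44, 44, 0]) cylinder(h = 1802, r = 44); translate([44, 44, 0]) cylinder(h = 1802, r = 17); }


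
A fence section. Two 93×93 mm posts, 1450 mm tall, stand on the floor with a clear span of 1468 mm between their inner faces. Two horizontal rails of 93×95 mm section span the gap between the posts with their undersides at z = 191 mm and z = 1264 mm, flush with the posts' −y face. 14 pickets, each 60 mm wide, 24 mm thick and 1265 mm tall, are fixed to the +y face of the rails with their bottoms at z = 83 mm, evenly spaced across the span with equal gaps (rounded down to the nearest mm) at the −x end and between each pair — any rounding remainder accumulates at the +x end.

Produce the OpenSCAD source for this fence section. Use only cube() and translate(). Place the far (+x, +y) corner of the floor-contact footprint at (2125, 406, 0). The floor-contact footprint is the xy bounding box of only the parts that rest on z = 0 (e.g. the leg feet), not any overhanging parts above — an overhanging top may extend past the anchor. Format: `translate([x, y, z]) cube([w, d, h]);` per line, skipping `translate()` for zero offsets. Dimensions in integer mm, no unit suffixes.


translate([471, 313, 0]) cube([93, 93, 1450]);
translate([2032, 313, 0]) cube([93, 93, 1450]);
translate([564, 313, 191]) cube([1468, 93, 95]);
translate([564, 313, 1264]) cube([1468, 93, 95]);
translate([605, 406, 83]) cube([60, 24, 1265]);
translate([706, 406, 83]) cube([60, 24, 1265]);
translate([807, 406, 83]) cube([60, 24, 1265]);
translate([908, 406, 83]) cube([60, 24, 1265]);
translate([1009, 406, 83]) cube([60, 24, 1265]);
translate([1110, 406, 83]) cube([60, 24, 1265]);
translate([1211, 406, 83]) cube([60, 24, 1265]);
translate([1312, 406, 83]) cube([60, 24, 1265]);
translate([1413, 406, 83]) cube([60, 24, 1265]);
translate([1514, 406, 83]) cube([60, 24, 1265]);
translate([1615, 406, 83]) cube([60, 24, 1265]);
translate([1716, 406, 83]) cube([60, 24, 1265]);
translate([1817, 406, 83]) cube([60, 24, 1265]);
translate([1918, 406, 83]) cube([60, 24, 1265]);


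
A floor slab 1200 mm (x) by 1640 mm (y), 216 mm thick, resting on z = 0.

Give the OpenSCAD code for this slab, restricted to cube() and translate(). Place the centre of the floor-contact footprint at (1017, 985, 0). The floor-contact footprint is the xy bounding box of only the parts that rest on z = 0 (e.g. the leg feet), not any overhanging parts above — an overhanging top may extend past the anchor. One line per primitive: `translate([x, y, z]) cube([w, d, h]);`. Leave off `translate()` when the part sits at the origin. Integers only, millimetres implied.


translate([417, 165, 0]) cube([1200, 1640, 216]);


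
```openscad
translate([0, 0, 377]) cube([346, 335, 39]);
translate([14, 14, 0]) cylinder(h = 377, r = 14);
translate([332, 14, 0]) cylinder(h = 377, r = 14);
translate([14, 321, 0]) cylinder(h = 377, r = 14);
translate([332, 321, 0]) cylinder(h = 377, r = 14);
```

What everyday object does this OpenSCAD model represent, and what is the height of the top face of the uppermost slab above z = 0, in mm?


A stool. The seat height is 416 mm.

A 346×335×39 slab at z = 377 on four corner cylinders — a stool. The seat top is 377 + 39 = 416 mm.


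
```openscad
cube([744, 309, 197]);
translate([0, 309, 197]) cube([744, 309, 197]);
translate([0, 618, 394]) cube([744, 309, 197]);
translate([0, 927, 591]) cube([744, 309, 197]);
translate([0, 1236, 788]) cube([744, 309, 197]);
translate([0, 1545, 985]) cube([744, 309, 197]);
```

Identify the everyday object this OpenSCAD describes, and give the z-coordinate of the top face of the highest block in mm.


A staircase. The total rise is 1182 mm.

6 identical blocks, each offset up and back from the previous — a staircase. Each step is 197 mm tall and there are 6 of them, so the total rise is 6 × 197 = 1182 mm.


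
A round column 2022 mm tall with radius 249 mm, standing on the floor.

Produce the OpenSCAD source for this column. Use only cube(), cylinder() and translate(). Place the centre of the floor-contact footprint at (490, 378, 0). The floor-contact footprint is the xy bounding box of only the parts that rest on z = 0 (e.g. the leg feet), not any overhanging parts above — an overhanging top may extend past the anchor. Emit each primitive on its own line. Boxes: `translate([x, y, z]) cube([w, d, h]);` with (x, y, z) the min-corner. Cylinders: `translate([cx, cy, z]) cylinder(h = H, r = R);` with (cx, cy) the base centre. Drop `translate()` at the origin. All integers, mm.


translate([490, 378, 0]) cylinder(h = 2022, r = 249);


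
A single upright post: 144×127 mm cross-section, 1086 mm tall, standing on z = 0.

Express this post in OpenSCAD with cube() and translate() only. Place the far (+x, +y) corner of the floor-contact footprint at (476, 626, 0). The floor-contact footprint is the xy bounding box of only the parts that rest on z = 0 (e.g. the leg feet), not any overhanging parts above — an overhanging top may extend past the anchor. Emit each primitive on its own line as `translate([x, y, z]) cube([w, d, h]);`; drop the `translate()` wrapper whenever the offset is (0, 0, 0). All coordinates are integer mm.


translate([332, 499, 0]) cube([144, 127, 1086]);


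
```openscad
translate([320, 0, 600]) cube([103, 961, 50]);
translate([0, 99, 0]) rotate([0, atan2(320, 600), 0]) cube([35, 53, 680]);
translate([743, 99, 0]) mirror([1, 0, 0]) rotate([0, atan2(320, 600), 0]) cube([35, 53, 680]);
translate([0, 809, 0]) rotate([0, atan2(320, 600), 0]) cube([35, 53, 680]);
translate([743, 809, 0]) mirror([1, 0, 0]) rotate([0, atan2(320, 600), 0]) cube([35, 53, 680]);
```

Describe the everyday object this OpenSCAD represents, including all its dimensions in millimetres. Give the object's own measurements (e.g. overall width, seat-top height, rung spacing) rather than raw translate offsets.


A sawhorse. A 103×961×50 mm beam (x, y, z) sits on two A-frame leg pairs. Each pair is two raked legs of 35×53 mm section (53 mm along y) splaying symmetrically in x. Each leg rises 600 mm vertically over 320 mm of horizontal reach and is 680 mm long along its own axis. Every leg's outer bottom edge rests on the floor and its outer top edge meets a bottom edge of the beam — the left legs (tilting toward +x) meet the beam's −x bottom edge, the right legs (their mirror images, tilting toward −x) meet its +x bottom edge — so the leg tops tuck under the beam, the beam's underside is 600 mm above the floor, and the feet are 743 mm apart outside-to-outside with the beam centred between them. The two leg pairs are set in 99 mm from either end of the beam.


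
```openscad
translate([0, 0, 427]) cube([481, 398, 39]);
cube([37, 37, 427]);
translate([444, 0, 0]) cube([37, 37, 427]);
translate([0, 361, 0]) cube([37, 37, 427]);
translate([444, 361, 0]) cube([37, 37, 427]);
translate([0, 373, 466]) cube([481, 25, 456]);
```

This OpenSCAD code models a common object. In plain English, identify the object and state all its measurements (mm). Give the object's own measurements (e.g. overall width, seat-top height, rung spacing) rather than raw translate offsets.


A chair. The seat is a 481×398×39 mm slab with its top at z = 466 mm, on four 37×37 mm corner legs (flush with the seat edges, standing on z = 0). A flat backrest 25 mm thick, 456 mm tall, spans the full seat width and rises from the seat top along its +y edge, rear face flush with the rear of the seat.


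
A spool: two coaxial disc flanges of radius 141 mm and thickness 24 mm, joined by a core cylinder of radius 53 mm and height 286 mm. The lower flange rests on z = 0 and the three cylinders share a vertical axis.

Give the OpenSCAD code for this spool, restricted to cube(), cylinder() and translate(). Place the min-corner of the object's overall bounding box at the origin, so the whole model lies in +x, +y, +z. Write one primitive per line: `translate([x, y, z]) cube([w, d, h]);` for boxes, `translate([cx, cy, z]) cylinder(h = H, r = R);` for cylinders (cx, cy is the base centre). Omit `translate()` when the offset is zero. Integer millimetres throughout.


translate([141, 141, 0]) cylinder(h = 24, r = 141);
translate([141, 141, 24]) cylinder(h = 286, r = 53);
translate([141, 141, 310]) cylinder(h = 24, r = 141);


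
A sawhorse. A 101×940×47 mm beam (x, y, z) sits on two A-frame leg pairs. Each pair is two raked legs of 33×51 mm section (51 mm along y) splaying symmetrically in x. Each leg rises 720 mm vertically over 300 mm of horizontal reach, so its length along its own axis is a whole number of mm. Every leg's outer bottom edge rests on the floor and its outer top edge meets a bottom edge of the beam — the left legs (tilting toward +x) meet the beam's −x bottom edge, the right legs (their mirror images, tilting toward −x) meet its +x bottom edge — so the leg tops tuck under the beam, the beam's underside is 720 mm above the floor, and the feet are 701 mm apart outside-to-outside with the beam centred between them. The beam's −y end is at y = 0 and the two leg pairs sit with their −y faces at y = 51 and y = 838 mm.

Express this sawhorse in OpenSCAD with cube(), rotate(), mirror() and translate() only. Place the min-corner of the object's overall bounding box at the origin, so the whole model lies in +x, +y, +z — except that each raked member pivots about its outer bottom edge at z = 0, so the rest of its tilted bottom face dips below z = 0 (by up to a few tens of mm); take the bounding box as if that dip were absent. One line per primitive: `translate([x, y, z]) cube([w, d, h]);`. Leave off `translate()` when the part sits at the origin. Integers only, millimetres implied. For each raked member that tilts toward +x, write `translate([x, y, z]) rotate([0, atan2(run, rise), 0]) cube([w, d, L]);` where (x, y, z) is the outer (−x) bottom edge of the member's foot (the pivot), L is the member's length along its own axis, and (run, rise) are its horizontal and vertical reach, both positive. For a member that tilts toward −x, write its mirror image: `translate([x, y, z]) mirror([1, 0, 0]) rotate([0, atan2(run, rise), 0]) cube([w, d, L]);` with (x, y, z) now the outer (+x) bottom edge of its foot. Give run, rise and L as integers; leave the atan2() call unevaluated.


// leg length = √(300² + 720²) = 780
// right-leg outer foot x = 2·300 + 101 = 701
// beam min-corner = (300, 0, 720)
translate([300, 0, 720]) cube([101, 940, 47]);
translate([0, 51, 0]) rotate([0, atan2(300, 720), 0]) cube([33, 51, 780]);
translate([701, 51, 0]) mirror([1, 0, 0]) rotate([0, atan2(300, 720), 0]) cube([33, 51, 780]);
translate([0, 838, 0]) rotate([0, atan2(300, 720), 0]) cube([33, 51, 780]);
translate([701, 838, 0]) mirror([1, 0, 0]) rotate([0, atan2(300, 720), 0]) cube([33, 51, 780]);


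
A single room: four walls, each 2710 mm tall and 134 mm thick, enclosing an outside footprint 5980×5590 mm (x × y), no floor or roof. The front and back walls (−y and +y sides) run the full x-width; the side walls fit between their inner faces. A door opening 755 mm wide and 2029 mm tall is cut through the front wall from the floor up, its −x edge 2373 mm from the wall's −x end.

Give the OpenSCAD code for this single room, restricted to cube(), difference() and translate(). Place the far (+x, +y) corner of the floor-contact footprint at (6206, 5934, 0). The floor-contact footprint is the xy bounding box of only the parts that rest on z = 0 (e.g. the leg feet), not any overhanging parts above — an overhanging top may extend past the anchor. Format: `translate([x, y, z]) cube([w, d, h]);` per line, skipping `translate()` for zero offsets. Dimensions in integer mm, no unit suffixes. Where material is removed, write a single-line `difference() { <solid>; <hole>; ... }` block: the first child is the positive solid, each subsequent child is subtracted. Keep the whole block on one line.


difference() { translate([226, 344, 0]) cube([5980, 134, 2710]); translate([2599, 344, 0]) cube([755, 134, 2029]); }
translate([226, 5800, 0]) cube([5980, 134, 2710]);
translate([226, 478, 0]) cube([134, 5322, 2710]);
translate([6072, 478, 0]) cube([134, 5322, 2710]);


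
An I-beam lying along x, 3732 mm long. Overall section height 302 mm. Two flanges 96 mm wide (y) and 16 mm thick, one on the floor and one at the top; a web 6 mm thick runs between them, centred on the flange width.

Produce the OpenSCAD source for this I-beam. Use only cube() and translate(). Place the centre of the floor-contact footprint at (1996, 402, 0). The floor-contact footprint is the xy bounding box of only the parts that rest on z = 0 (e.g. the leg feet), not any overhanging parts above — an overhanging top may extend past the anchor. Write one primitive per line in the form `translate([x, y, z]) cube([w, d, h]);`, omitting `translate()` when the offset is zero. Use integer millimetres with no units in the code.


translate([130, 354, 0]) cube([3732, 96, 16]);
translate([130, 399, 16]) cube([3732, 6, 270]);
translate([130, 354, 286]) cube([3732, 96, 16]);


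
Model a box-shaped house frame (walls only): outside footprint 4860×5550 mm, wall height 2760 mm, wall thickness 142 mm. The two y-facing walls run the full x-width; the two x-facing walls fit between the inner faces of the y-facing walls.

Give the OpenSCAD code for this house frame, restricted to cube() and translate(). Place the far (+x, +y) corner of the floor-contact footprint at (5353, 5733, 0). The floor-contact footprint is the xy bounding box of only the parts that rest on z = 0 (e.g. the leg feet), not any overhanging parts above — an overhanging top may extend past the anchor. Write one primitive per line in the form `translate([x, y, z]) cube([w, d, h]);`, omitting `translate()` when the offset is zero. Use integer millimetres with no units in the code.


translate([493, 183, 0]) cube([4860, 142, 2760]);
translate([493, 5591, 0]) cube([4860, 142, 2760]);
translate([493, 325, 0]) cube([142, 5266, 2760]);
translate([5211, 325, 0]) cube([142, 5266, 2760]);


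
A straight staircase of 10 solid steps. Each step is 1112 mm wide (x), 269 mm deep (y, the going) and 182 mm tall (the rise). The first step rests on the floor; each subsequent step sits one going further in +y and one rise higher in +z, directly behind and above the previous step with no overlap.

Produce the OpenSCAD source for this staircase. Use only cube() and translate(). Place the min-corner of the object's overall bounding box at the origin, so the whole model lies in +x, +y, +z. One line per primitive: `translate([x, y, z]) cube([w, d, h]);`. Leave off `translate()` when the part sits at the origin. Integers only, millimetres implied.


cube([1112, 269, 182]);
translate([0, 269, 182]) cube([1112, 269, 182]);
translate([0, 538, 364]) cube([1112, 269, 182]);
translate([0, 807, 546]) cube([1112, 269, 182]);
translate([0, 1076, 728]) cube([1112, 269, 182]);
translate([0, 1345, 910]) cube([1112, 269, 182]);
translate([0, 1614, 1092]) cube([1112, 269, 182]);
translate([0, 1883, 1274]) cube([1112, 269, 182]);
translate([0, 2152, 1456]) cube([1112, 269, 182]);
translate([0, 2421, 1638]) cube([1112, 269, 182]);


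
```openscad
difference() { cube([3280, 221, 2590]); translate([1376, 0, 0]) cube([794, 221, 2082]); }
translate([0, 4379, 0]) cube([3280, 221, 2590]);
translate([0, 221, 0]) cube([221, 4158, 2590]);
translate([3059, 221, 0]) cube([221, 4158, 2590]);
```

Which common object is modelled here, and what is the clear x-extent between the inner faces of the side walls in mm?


A single room. The interior width is 2838 mm.

Four walls enclosing a rectangle with a door in the front wall — a room. Outside width 3280 minus two 221 mm walls gives 2838 mm.


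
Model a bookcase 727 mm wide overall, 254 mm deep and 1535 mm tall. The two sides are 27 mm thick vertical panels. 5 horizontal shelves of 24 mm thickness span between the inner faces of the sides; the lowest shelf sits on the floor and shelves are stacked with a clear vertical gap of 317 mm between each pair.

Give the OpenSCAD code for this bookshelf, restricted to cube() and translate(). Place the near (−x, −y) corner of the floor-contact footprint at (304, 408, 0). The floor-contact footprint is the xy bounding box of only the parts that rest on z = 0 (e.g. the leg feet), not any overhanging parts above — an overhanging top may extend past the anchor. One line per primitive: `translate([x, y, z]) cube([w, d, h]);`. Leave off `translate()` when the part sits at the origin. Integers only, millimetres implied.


translate([304, 408, 0]) cube([27, 254, 1535]);
translate([1004, 408, 0]) cube([27, 254, 1535]);
translate([331, 408, 0]) cube([673, 254, 24]);
translate([331, 408, 341]) cube([673, 254, 24]);
translate([331, 408, 682]) cube([673, 254, 24]);
translate([331, 408, 1023]) cube([673, 254, 24]);
translate([331, 408, 1364]) cube([673, 254, 24]);


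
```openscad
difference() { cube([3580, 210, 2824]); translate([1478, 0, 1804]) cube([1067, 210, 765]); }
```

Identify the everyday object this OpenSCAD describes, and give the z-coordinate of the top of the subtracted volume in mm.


A wall with a window opening. The window head height is 2569 mm.

A wall with a rectangular opening subtracted — a window. Sill at z = 1804, opening 765 mm tall, so the head is at 1804 + 765 = 2569 mm.


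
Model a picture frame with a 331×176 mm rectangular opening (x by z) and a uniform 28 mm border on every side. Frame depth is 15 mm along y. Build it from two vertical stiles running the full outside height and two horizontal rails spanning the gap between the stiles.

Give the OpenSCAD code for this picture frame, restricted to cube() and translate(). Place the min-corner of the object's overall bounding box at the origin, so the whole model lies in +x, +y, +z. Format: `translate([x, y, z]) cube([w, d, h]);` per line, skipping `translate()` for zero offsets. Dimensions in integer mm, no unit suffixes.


cube([28, 15, 232]);
translate([359, 0, 0]) cube([28, 15, 232]);
translate([28, 0, 0]) cube([331, 15, 28]);
translate([28, 0, 204]) cube([331, 15, 28]);


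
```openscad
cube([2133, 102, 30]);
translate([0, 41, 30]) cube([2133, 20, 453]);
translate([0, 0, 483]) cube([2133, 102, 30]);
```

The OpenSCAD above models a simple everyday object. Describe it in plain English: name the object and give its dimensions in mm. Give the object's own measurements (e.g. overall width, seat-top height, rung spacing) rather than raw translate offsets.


An I-beam lying along x, 2133 mm long. Overall section height 513 mm. Two flanges 102 mm wide (y) and 30 mm thick, one on the floor and one at the top; a web 20 mm thick runs between them, centred on the flange width.


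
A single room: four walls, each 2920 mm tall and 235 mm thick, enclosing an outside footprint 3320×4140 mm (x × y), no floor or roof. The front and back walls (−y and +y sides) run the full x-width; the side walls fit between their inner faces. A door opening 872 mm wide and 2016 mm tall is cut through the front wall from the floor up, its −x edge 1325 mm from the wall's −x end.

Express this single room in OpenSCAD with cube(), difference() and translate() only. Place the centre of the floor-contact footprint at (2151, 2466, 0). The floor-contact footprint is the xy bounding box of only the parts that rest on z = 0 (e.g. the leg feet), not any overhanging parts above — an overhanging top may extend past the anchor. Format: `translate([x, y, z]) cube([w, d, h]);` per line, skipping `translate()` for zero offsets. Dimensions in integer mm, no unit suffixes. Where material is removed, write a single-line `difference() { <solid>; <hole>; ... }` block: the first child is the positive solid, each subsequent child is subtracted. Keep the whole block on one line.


difference() { translate([491, 396, 0]) cube([3320, 235, 2920]); translate([1816, 396, 0]) cube([872, 235, 2016]); }
translate([491, 4301, 0]) cube([3320, 235, 2920]);
translate([491, 631, 0]) cube([235, 3670, 2920]);
translate([3576, 631, 0]) cube([235, 3670, 2920]);


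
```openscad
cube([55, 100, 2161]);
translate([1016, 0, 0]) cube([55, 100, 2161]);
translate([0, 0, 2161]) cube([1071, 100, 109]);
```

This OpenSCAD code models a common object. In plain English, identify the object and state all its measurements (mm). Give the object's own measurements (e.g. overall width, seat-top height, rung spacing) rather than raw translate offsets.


A door frame. The clear opening is 961 mm wide and 2161 mm high. Two 55 mm wide jambs, 100 mm deep, stand either side of the opening from the floor to the top of the opening. A 109 mm thick head sits across the top of both jambs, spanning the full outside width of the frame.


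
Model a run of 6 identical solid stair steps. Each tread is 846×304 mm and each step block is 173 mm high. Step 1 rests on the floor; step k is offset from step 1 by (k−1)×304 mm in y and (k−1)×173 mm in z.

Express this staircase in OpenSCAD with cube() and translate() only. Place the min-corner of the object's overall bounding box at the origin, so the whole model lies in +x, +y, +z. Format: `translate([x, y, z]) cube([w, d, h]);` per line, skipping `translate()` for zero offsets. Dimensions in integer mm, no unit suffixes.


cube([846, 304, 173]);
translate([0, 304, 173]) cube([846, 304, 173]);
translate([0, 608, 346]) cube([846, 304, 173]);
translate([0, 912, 519]) cube([846, 304, 173]);
translate([0, 1216, 692]) cube([846, 304, 173]);
translate([0, 1520, 865]) cube([846, 304, 173]);


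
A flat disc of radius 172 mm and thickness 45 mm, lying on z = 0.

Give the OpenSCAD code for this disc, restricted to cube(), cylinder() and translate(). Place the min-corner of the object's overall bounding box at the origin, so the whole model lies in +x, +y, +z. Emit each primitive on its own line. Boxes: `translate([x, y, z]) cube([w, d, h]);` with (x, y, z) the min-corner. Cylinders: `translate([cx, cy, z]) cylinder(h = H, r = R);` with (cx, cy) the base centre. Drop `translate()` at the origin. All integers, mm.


translate([172, 172, 0]) cylinder(h = 45, r = 172);


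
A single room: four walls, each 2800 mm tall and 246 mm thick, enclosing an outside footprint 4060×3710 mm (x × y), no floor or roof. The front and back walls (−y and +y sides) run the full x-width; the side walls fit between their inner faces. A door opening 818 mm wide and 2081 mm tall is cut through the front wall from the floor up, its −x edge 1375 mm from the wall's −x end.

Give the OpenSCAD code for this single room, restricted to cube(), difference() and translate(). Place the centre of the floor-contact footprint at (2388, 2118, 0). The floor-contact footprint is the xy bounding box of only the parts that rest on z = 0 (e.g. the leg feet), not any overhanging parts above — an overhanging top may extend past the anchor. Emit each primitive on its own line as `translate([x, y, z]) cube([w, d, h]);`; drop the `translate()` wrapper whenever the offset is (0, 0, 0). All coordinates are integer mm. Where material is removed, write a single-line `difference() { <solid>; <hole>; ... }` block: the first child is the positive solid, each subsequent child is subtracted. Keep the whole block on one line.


difference() { translate([358, 263, 0]) cube([4060, 246, 2800]); translate([1733, 263, 0]) cube([818, 246, 2081]); }
translate([358, 3727, 0]) cube([4060, 246, 2800]);
translate([358, 509, 0]) cube([246, 3218, 2800]);
translate([4172, 509, 0]) cube([246, 3218, 2800]);


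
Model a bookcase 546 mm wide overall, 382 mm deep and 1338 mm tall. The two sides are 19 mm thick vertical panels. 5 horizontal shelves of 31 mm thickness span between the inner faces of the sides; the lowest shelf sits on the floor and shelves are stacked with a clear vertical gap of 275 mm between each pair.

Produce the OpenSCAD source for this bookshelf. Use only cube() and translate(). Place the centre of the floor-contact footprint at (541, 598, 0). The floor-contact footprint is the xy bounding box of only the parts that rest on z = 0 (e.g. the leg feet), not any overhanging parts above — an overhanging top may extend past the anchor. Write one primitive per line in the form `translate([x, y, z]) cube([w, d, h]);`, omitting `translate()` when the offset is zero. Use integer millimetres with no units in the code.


translate([268, 407, 0]) cube([19, 382, 1338]);
translate([795, 407, 0]) cube([19, 382, 1338]);
translate([287, 407, 0]) cube([508, 382, 31]);
translate([287, 407, 306]) cube([508, 382, 31]);
translate([287, 407, 612]) cube([508, 382, 31]);
translate([287, 407, 918]) cube([508, 382, 31]);
translate([287, 407, 1224]) cube([508, 382, 31]);


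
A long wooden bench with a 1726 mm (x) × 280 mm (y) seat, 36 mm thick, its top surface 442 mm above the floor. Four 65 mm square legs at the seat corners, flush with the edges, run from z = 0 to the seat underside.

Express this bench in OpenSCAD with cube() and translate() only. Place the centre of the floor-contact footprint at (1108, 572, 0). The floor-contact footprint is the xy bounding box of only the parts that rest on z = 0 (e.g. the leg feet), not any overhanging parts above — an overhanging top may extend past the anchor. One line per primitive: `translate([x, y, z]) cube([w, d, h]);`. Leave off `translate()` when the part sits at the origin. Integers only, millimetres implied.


// leg_h = 442 − 36 = 406
translate([245, 432, 406]) cube([1726, 280, 36]);
translate([245, 432, 0]) cube([65, 65, 406]);
translate([245, 647, 0]) cube([65, 65, 406]);
translate([1906, 432, 0]) cube([65, 65, 406]);
translate([1906, 647, 0]) cube([65, 65, 406]);


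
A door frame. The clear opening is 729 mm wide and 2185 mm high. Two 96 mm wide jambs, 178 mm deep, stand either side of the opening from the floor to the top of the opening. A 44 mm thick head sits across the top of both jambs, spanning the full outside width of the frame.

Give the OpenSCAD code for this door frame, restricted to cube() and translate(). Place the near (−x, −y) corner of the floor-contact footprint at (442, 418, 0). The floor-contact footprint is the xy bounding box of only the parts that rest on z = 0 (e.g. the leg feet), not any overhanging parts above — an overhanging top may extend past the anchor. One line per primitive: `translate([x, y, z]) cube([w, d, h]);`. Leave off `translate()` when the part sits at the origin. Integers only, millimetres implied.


translate([442, 418, 0]) cube([96, 178, 2185]);
translate([1267, 418, 0]) cube([96, 178, 2185]);
translate([442, 418, 2185]) cube([921, 178, 44]);


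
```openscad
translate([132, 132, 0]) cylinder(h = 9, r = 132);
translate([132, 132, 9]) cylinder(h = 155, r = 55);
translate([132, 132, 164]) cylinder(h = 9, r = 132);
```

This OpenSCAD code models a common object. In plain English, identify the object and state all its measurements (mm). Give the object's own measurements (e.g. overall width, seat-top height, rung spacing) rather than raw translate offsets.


A spool: two coaxial disc flanges of radius 132 mm and thickness 9 mm, joined by a core cylinder of radius 55 mm and height 155 mm. The lower flange rests on z = 0 and the three cylinders share a vertical axis.


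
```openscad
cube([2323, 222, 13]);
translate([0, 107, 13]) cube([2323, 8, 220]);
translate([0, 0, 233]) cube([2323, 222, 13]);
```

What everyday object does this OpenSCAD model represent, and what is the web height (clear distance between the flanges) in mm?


An I-beam. The web height is 220 mm.

Two wide flanges with a thin centred web — an I-beam. Overall 246 mm minus two 13 mm flanges gives a web of 246 − 2·13 = 220 mm.


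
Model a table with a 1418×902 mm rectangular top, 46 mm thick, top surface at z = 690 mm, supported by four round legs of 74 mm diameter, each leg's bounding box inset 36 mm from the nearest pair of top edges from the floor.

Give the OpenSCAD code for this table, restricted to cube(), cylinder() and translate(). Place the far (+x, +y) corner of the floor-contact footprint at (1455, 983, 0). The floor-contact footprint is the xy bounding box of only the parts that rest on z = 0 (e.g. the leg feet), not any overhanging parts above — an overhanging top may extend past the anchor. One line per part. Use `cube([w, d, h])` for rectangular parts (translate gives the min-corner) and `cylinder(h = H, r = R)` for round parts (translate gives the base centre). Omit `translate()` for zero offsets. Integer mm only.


translate([73, 117, 644]) cube([1418, 902, 46]);
translate([146, 190, 0]) cylinder(h = 644, r = 37);
translate([1418, 190, 0]) cylinder(h = 644, r = 37);
translate([146, 946, 0]) cylinder(h = 644, r = 37);
translate([1418, 946, 0]) cylinder(h = 644, r = 37);


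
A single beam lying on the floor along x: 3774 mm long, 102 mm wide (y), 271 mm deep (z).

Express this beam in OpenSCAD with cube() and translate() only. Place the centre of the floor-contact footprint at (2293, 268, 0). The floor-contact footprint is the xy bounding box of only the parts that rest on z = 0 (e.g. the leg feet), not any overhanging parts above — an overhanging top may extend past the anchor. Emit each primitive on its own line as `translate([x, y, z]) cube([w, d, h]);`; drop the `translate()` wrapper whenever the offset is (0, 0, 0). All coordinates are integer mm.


translate([406, 217, 0]) cube([3774, 102, 271]);


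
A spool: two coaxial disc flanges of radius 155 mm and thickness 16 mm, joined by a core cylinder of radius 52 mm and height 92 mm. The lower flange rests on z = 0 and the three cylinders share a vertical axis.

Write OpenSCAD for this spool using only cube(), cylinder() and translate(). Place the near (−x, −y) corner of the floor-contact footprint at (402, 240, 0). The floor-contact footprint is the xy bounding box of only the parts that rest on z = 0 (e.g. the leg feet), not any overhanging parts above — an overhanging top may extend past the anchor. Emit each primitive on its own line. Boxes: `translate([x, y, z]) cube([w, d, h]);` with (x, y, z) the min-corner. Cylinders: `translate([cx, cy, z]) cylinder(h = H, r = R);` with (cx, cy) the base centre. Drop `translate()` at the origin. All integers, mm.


translate([557, 395, 0]) cylinder(h = 16, r = 155);
translate([557, 395, 16]) cylinder(h = 92, r = 52);
translate([557, 395, 108]) cylinder(h = 16, r = 155);


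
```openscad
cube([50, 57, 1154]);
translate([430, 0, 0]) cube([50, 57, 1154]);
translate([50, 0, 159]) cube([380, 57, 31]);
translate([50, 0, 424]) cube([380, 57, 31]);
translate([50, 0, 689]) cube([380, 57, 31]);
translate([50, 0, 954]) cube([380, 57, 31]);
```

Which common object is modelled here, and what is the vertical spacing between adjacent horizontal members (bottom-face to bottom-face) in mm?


A ladder. The rung spacing is 265 mm.

Two tall 50×57 posts with 4 short bars between them — a ladder. Adjacent rungs sit at z = 159 and z = 424, so the spacing is 424 − 159 = 265 mm.


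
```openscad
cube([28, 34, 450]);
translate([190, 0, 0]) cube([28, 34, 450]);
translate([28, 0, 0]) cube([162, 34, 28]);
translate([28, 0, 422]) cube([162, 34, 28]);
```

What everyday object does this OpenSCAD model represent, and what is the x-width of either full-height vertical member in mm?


A picture frame. The border width is 28 mm.

Four thin pieces enclosing a rectangular opening — a picture frame. The two full-height stiles are 450 mm tall; the top rail sits at z = 422 and is 28 mm tall, so the border above the opening is 450 − 422 = 28 mm, matching the stile x-width.


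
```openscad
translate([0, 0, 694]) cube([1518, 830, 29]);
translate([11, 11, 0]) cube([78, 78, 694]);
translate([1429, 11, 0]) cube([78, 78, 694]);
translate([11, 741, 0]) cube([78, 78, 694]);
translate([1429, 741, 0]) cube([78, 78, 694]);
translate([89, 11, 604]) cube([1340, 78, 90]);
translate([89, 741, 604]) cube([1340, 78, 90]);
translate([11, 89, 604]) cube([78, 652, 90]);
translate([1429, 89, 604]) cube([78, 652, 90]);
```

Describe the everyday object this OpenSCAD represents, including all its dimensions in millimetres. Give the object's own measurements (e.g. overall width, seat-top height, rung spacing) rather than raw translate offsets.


A rectangular dining table. The top is 1518×830×29 mm with its upper surface at z = 723 mm. It stands on four 78×78 mm square legs, each inset 11 mm from the nearest pair of top edges, running from the floor to the underside of the top. Four apron rails, 78 mm thick and 90 mm tall, run between adjacent legs with their top edges flush with the underside of the top and their outer faces flush with the legs' outer faces.


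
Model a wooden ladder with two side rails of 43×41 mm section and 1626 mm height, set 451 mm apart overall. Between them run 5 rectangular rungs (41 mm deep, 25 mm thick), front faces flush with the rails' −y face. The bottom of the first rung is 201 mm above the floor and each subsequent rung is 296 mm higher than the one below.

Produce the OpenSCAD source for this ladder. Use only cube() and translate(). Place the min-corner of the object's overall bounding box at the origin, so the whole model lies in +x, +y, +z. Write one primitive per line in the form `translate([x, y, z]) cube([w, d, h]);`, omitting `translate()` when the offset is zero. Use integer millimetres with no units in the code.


// rung span = 451 - 2*43 = 365
// rung[k] z = 201 + k*296
cube([43, 41, 1626]);
translate([408, 0, 0]) cube([43, 41, 1626]);
translate([43, 0, 201]) cube([365, 41, 25]);
translate([43, 0, 497]) cube([365, 41, 25]);
translate([43, 0, 793]) cube([365, 41, 25]);
translate([43, 0, 1089]) cube([365, 41, 25]);
translate([43, 0, 1385]) cube([365, 41, 25]);


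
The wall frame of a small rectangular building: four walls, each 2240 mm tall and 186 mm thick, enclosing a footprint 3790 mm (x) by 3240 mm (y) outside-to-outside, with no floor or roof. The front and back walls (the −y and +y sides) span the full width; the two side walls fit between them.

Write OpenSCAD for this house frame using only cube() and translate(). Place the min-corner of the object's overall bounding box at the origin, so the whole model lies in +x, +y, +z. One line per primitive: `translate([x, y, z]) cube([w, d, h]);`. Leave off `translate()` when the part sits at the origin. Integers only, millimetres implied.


cube([3790, 186, 2240]);
translate([0, 3054, 0]) cube([3790, 186, 2240]);
translate([0, 186, 0]) cube([186, 2868, 2240]);
translate([3604, 186, 0]) cube([186, 2868, 2240]);


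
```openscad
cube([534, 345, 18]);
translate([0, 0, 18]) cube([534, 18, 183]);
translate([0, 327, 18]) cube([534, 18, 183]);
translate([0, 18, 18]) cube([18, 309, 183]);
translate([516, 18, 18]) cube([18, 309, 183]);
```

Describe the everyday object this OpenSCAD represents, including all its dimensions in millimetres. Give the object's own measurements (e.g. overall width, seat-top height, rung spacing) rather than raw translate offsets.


An open-topped rectangular box: outside dimensions 534×345×201 mm, with a uniform wall and base thickness of 18 mm. The base is a full 534×345 slab on the floor; four walls sit on top of the base. The front and back walls (the −y and +y sides) span the full width; the two side walls fit between them.


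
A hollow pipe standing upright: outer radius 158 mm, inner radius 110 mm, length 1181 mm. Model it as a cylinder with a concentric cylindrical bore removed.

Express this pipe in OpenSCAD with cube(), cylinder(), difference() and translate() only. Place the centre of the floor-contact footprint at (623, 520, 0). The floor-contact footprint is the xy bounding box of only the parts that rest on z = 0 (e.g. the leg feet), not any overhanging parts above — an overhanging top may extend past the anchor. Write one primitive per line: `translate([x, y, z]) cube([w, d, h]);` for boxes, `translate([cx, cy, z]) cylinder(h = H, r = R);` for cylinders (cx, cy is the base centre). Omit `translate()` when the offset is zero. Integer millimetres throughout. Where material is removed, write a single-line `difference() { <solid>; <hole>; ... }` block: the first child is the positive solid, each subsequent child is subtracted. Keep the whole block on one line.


difference() { translate([623, 520, 0]) cylinder(h = 1181, r = 158); translate([623, 520, 0]) cylinder(h = 1181, r = 110); }
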